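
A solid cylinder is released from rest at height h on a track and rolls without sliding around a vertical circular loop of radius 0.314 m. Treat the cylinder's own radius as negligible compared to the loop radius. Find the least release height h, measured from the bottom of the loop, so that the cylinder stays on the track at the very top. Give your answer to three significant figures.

h_min ≈ 0.864 m

With I = (1/2)MR², the ratio k = I/(MR²) is 0.5.
At the top of the loop, the minimum-contact condition is Mg = Mv_top²/r, so v_top² = gr.
With ω = v/R, the kinetic energy at speed v is ½(1+k)Mv² = (3/4)Mv².
Energy conservation from release (height h) to the top (height 2r): Mgh = Mg(2r) + (3/4)M·gr.
Thus h_min = 2r + (1+k)r/2 = r(2 + 1.5/2) = 0.314 × 2.75 ≈ 0.864 m.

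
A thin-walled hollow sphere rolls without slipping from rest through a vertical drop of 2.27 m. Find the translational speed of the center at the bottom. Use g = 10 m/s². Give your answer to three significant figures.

v ≈ 5.22 m/s

For this body I = (2/3)MR², i.e. k = I/(MR²) = 2/3.
The rolling condition ω = v/R makes the rotational term ½I(v/R)² = ½kMv², so KE_total = ½(1+k)Mv² = (5/6)Mv².
Setting Mgh = (5/6)Mv² gives v = √(2gh/(1+k)) = √(2·10·2.27/1.667) ≈ 5.22 m/s.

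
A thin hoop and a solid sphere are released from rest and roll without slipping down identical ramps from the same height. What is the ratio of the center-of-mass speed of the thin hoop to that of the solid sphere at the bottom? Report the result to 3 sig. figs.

v_ratio ≈ 0.837

Each satisfies Mgh = ½(1+k)Mv² with k = I/(MR²), so v ∝ 1/√(1+k).
For the thin hoop k = 1; for the solid sphere k = 0.4.
v₁/v₂ = √((1+k₂)/(1+k₁)) = √(1.4/2) ≈ 0.837.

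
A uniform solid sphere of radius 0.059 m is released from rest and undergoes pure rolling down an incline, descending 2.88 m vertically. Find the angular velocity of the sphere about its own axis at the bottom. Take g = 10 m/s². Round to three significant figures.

For this body I = (2/5)MR², i.e. k = I/(MR²) = 0.4.
The rolling condition ω = v/R makes the rotational term ½I(v/R)² = ½kMv², so KE_total = ½(1+k)Mv² = (7/10)Mv².
Energy conservation Mgh = ½(1+k)Mv² gives v = √(2gh/(1+k)) = √(2 × 10 × 2.88 / 1.4) = 6.414 m/s.
Then ω = v/R = 6.414 / 0.059 ≈ 109 rad/s.

ω ≈ 109 rad/s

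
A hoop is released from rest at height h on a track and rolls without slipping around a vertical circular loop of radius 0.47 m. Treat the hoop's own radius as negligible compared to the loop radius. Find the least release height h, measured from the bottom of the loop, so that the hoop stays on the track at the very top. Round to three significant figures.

With I = MR², the ratio k = I/(MR²) is 1.
At the top of the loop, the minimum-contact condition is Mg = Mv_top²/r, so v_top² = gr.
With ω = v/R, the kinetic energy at speed v is ½(1+k)Mv² = Mv².
Energy conservation from release (height h) to the top (height 2r): Mgh = Mg(2r) + M·gr.
Thus h_min = 2r + (1+k)r/2 = r(2 + 2/2) = 0.47 × 3 ≈ 1.41 m.

h_min ≈ 1.41 m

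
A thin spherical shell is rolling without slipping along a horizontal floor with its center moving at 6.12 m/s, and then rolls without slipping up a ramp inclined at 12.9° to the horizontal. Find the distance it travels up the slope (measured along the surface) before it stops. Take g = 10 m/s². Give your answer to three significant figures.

With I = (2/3)MR², the ratio k = I/(MR²) is 2/3.
Since it rolls without slipping, ω = v/R and KE = ½Mv² + ½Iω² = ½(1+k)Mv² = (5/6)Mv².
Setting this equal to Mgh gives the vertical rise h = (1+k)v₀²/(2g) = 1.667×6.12²/(2×10) = 3.121 m.
Along the incline, d = h/sinθ = 3.121/sin12.9° ≈ 14.0 m.

d ≈ 14.0 m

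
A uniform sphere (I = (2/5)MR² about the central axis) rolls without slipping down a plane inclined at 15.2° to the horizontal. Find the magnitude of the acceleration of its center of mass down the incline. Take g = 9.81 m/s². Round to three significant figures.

a ≈ 1.84 m/s²

Here I = (2/5)MR², so the shape factor k = I/(MR²) = 0.4.
Translational: Mg sinθ − f = Ma. Rotational about the CM: fR = Iα = kMRa, so f = kMa.
Eliminating f: Mg sinθ = (1+k)Ma, so a = g sinθ/(1+k) = 9.81 × sin15.2° / 1.4 ≈ 1.84 m/s².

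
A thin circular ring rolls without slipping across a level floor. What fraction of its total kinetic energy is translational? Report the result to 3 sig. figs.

fraction ≈ 0.500

With I = MR², the ratio k = I/(MR²) is 1.
With ω = v/R, KE_trans = ½Mv² and KE_rot = ½Iω² = ½kMv², so KE_total = ½(1+k)Mv².
The translational fraction is therefore 1/(1+k) = 1/2 ≈ 0.500.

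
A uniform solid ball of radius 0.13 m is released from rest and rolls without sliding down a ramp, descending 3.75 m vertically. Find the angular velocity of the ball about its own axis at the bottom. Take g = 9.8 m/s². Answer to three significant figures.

Here I = (2/5)MR², so the shape factor k = I/(MR²) = 0.4.
Since it rolls without slipping, ω = v/R and KE = ½Mv² + ½Iω² = ½(1+k)Mv² = (7/10)Mv².
Energy conservation Mgh = ½(1+k)Mv² gives v = √(2gh/(1+k)) = √(2 × 9.8 × 3.75 / 1.4) = 7.246 m/s.
Then ω = v/R = 7.246 / 0.13 ≈ 55.7 rad/s.

ω ≈ 55.7 rad/s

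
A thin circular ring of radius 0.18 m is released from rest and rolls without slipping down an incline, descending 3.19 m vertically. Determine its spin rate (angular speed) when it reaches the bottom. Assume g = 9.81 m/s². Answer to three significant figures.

For this body I = MR², i.e. k = I/(MR²) = 1.
Rolling without slipping gives ω = v/R, so the total kinetic energy is ½Mv² + ½Iω² = ½(1+k)Mv² = Mv².
Energy conservation Mgh = ½(1+k)Mv² gives v = √(2gh/(1+k)) = √(2 × 9.81 × 3.19 / 2) = 5.594 m/s.
Then ω = v/R = 5.594 / 0.18 ≈ 31.1 rad/s.

ω ≈ 31.1 rad/s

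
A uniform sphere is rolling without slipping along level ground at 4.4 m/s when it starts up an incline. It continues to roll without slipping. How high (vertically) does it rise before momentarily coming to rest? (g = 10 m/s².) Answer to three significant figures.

For this body I = (2/5)MR², i.e. k = I/(MR²) = 0.4.
Rolling without slipping gives ω = v/R, so the total kinetic energy is ½Mv² + ½Iω² = ½(1+k)Mv² = (7/10)Mv².
At the top the kinetic energy is zero, so (7/10)Mv₀² = Mgh.
Thus h = (1+k)v₀²/(2g) = 1.4 × 4.4² / (2 × 10) ≈ 1.36 m.

h ≈ 1.36 m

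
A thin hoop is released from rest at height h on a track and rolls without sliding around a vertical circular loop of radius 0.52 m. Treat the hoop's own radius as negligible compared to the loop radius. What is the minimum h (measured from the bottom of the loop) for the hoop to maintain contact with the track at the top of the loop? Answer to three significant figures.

h_min ≈ 1.56 m

For this body I = MR², i.e. k = I/(MR²) = 1.
At the top of the loop, the minimum-contact condition is Mg = Mv_top²/r, so v_top² = gr.
With ω = v/R, the kinetic energy at speed v is ½(1+k)Mv² = Mv².
Energy conservation from release (height h) to the top (height 2r): Mgh = Mg(2r) + M·gr.
Thus h_min = 2r + (1+k)r/2 = r(2 + 2/2) = 0.52 × 3 ≈ 1.56 m.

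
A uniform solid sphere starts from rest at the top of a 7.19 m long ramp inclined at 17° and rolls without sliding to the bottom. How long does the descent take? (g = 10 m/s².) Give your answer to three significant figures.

t ≈ 2.62 s

The moment of inertia is (2/5)MR², giving k ≡ I/(MR²) = 0.4.
Translational: Mg sinθ − f = Ma. Rotational about the CM: fR = Iα = kMRa, so f = kMa.
Hence a = g sinθ/(1+k) = 10×sin17°/1.4 = 2.088 m/s².
Starting from rest, L = ½at², so t = √(2L/a) = √(2×7.19/2.088) ≈ 2.62 s.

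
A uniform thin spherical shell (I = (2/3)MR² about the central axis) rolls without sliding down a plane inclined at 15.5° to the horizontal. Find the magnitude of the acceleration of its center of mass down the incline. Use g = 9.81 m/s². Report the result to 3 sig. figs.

For this body I = (2/3)MR², i.e. k = I/(MR²) = 2/3.
Along the incline Mg sinθ − f = Ma, and torque about the center fR = Iα = kMR²(a/R) gives f = kMa.
Eliminating f: Mg sinθ = (1+k)Ma, so a = g sinθ/(1+k) = 9.81 × sin15.5° / 1.667 ≈ 1.57 m/s².

a ≈ 1.57 m/s²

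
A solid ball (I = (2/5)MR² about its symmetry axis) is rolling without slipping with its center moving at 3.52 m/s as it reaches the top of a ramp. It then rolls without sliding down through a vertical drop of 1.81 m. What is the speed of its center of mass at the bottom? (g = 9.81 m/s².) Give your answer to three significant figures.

With I = (2/5)MR², the ratio k = I/(MR²) is 0.4.
Rolling without slipping gives ω = v/R, so the total kinetic energy is ½Mv² + ½Iω² = ½(1+k)Mv² = (7/10)Mv².
Conserving energy between top and bottom: (7/10)Mv² = (7/10)Mv₀² + Mgh, hence v² = v₀² + 2gh/(1+k).
v = √(3.52² + 2×9.81×1.81/1.4) = √37.76 ≈ 6.14 m/s.

v ≈ 6.14 m/s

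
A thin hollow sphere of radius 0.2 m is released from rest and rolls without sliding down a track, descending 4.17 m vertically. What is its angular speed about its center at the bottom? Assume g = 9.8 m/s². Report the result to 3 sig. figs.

ω ≈ 35.0 rad/s

The moment of inertia is (2/3)MR², giving k ≡ I/(MR²) = 2/3.
Rolling without slipping gives ω = v/R, so the total kinetic energy is ½Mv² + ½Iω² = ½(1+k)Mv² = (5/6)Mv².
Energy conservation Mgh = ½(1+k)Mv² gives v = √(2gh/(1+k)) = √(2 × 9.8 × 4.17 / 1.667) = 7.003 m/s.
Then ω = v/R = 7.003 / 0.2 ≈ 35.0 rad/s.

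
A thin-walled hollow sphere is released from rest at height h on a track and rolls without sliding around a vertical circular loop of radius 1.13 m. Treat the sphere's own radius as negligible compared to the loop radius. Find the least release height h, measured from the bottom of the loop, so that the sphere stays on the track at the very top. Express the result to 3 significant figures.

h_min ≈ 3.20 m

The moment of inertia is (2/3)MR², giving k ≡ I/(MR²) = 2/3.
At the top, contact is just lost when gravity alone supplies the centripetal force: Mg = Mv_top²/r, i.e. v_top² = gr.
With ω = v/R, the kinetic energy at speed v is ½(1+k)Mv² = (5/6)Mv².
Energy conservation from release (height h) to the top (height 2r): Mgh = Mg(2r) + (5/6)M·gr.
Thus h_min = 2r + (1+k)r/2 = r(2 + 1.667/2) = 1.13 × 2.833 ≈ 3.20 m.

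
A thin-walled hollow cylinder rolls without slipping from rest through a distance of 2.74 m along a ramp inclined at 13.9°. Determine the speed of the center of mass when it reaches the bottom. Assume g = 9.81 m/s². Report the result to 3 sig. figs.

For this body I = MR², i.e. k = I/(MR²) = 1.
Pure rolling means v = ωR; then KE = ½Mv² + ½I(v/R)² = ½(1+k)Mv² = Mv².
The vertical drop is h = L sinθ = 2.74 × sin13.9° = 0.6582 m.
Setting Mgh = Mv² gives v = √(2gh/(1+k)) = √(2·9.81·0.6582/2) ≈ 2.54 m/s.

v ≈ 2.54 m/s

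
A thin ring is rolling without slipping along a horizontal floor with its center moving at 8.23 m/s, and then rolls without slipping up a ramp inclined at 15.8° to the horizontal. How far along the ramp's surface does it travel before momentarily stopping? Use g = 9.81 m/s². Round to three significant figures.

d ≈ 25.4 m

For this body I = MR², i.e. k = I/(MR²) = 1.
Pure rolling means v = ωR; then KE = ½Mv² + ½I(v/R)² = ½(1+k)Mv² = Mv².
Setting this equal to Mgh gives the vertical rise h = (1+k)v₀²/(2g) = 2×8.23²/(2×9.81) = 6.904 m.
Along the incline, d = h/sinθ = 6.904/sin15.8° ≈ 25.4 m.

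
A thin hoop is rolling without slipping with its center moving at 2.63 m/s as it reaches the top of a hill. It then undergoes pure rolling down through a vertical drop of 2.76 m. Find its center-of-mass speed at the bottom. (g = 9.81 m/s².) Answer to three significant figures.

The moment of inertia is MR², giving k ≡ I/(MR²) = 1.
Rolling without slipping gives ω = v/R, so the total kinetic energy is ½Mv² + ½Iω² = ½(1+k)Mv² = Mv².
Energy conservation: Mv₀² + Mgh = Mv², so v² = v₀² + 2gh/(1+k).
v = √(2.63² + 2×9.81×2.76/2) = √33.99 ≈ 5.83 m/s.

v ≈ 5.83 m/s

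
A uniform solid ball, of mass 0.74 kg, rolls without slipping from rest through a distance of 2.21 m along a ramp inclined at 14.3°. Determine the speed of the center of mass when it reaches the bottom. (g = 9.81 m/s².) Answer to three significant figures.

With I = (2/5)MR², the ratio k = I/(MR²) is 0.4.
The rolling condition ω = v/R makes the rotational term ½I(v/R)² = ½kMv², so KE_total = ½(1+k)Mv² = (7/10)Mv².
The vertical drop is h = L sinθ = 2.21 × sin14.3° = 0.5459 m.
Energy conservation: Mgh = (7/10)Mv², so v = √(2gh/(1+k)) = √(2 × 9.81 × 0.5459 / 1.4) ≈ 2.77 m/s.

v ≈ 2.77 m/s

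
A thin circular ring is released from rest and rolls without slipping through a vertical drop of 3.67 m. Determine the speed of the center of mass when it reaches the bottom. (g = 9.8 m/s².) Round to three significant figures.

v ≈ 6.00 m/s

With I = MR², the ratio k = I/(MR²) is 1.
The rolling condition ω = v/R makes the rotational term ½I(v/R)² = ½kMv², so KE_total = ½(1+k)Mv² = Mv².
Energy conservation: Mgh = Mv², so v = √(2gh/(1+k)) = √(2 × 9.8 × 3.67 / 2) ≈ 6.00 m/s.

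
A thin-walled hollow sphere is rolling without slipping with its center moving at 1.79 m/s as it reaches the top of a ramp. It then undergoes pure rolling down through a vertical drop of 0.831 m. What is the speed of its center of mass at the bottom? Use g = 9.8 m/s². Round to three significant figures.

With I = (2/3)MR², the ratio k = I/(MR²) is 2/3.
Pure rolling means v = ωR; then KE = ½Mv² + ½I(v/R)² = ½(1+k)Mv² = (5/6)Mv².
Energy conservation: (5/6)Mv₀² + Mgh = (5/6)Mv², so v² = v₀² + 2gh/(1+k).
v = √(1.79² + 2×9.8×0.831/1.667) = √12.98 ≈ 3.60 m/s.

v ≈ 3.60 m/s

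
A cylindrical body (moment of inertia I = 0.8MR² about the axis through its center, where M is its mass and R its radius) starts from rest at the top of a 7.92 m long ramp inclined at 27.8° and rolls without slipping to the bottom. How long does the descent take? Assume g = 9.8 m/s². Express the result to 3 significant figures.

t ≈ 2.50 s

Here I = 0.8MR², so the shape factor k = I/(MR²) = 0.8.
Newton's second law down the slope: Mg sinθ − f = Ma. The torque equation fR = Iα (with α = a/R) gives f = kMa.
Hence a = g sinθ/(1+k) = 9.8×sin27.8°/1.8 = 2.539 m/s².
Starting from rest, L = ½at², so t = √(2L/a) = √(2×7.92/2.539) ≈ 2.50 s.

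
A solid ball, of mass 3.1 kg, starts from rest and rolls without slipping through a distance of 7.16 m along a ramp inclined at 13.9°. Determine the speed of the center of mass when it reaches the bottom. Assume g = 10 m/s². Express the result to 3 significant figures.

For this body I = (2/5)MR², i.e. k = I/(MR²) = 0.4.
Pure rolling means v = ωR; then KE = ½Mv² + ½I(v/R)² = ½(1+k)Mv² = (7/10)Mv².
The vertical drop is h = L sinθ = 7.16 × sin13.9° = 1.72 m.
Energy conservation: Mgh = (7/10)Mv², so v = √(2gh/(1+k)) = √(2 × 10 × 1.72 / 1.4) ≈ 4.96 m/s.

v ≈ 4.96 m/s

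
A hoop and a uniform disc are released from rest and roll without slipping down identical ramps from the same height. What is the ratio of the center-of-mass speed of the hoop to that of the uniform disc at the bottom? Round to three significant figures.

Each satisfies Mgh = ½(1+k)Mv² with k = I/(MR²), so v ∝ 1/√(1+k).
For the hoop k = 1; for the uniform disc k = 0.5.
v₁/v₂ = √((1+k₂)/(1+k₁)) = √(1.5/2) ≈ 0.866.

v_ratio ≈ 0.866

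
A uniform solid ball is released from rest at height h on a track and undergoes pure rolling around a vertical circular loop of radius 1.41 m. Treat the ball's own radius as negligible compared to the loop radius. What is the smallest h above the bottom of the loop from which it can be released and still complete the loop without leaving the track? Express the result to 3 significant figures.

Here I = (2/5)MR², so the shape factor k = I/(MR²) = 0.4.
At the top, contact is just lost when gravity alone supplies the centripetal force: Mg = Mv_top²/r, i.e. v_top² = gr.
With ω = v/R, the kinetic energy at speed v is ½(1+k)Mv² = (7/10)Mv².
Energy conservation from release (height h) to the top (height 2r): Mgh = Mg(2r) + (7/10)M·gr.
Thus h_min = 2r + (1+k)r/2 = r(2 + 1.4/2) = 1.41 × 2.7 ≈ 3.81 m.

h_min ≈ 3.81 m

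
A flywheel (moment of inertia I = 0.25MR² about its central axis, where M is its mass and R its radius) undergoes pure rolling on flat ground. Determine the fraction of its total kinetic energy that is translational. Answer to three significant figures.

Here I = 0.25MR², so the shape factor k = I/(MR²) = 0.25.
With ω = v/R, KE_trans = ½Mv² and KE_rot = ½Iω² = ½kMv², so KE_total = ½(1+k)Mv².
The translational fraction is therefore 1/(1+k) = 1/1.25 ≈ 0.800.

fraction ≈ 0.800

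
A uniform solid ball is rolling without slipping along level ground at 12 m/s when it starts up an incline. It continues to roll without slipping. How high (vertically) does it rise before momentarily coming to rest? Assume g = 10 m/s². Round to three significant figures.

The moment of inertia is (2/5)MR², giving k ≡ I/(MR²) = 0.4.
Since it rolls without slipping, ω = v/R and KE = ½Mv² + ½Iω² = ½(1+k)Mv² = (7/10)Mv².
At the top the kinetic energy is zero, so (7/10)Mv₀² = Mgh.
Thus h = (1+k)v₀²/(2g) = 1.4 × 12² / (2 × 10) ≈ 10.1 m.

h ≈ 10.1 m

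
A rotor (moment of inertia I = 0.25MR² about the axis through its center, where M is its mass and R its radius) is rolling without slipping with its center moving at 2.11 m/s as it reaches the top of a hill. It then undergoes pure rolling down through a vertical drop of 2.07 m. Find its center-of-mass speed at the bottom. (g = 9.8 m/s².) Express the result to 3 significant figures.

Here I = 0.25MR², so the shape factor k = I/(MR²) = 0.25.
Since it rolls without slipping, ω = v/R and KE = ½Mv² + ½Iω² = ½(1+k)Mv² = (5/8)Mv².
Conserving energy between top and bottom: (5/8)Mv² = (5/8)Mv₀² + Mgh, hence v² = v₀² + 2gh/(1+k).
v = √(2.11² + 2×9.8×2.07/1.25) = √36.91 ≈ 6.08 m/s.

v ≈ 6.08 m/s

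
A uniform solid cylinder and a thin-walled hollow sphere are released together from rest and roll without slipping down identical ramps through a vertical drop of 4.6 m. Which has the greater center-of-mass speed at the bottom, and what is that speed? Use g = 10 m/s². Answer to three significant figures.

For rolling without slipping, Mgh = ½(1+k)Mv² where k = I/(MR²), so v = √(2gh/(1+k)).
Uniform solid cylinder: k = 0.5, giving v = √(2×10×4.6/1.5) = 7.832 m/s.
Thin-walled hollow sphere: k = 2/3, giving v = √(2×10×4.6/1.667) = 7.43 m/s.
The smaller k wins: the uniform solid cylinder, at ≈ 7.83 m/s.

the uniform solid cylinder, at v ≈ 7.83 m/s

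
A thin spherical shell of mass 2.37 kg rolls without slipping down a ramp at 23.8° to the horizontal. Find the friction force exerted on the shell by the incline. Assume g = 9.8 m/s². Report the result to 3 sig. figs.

f ≈ 3.75 N

The moment of inertia is (2/3)MR², giving k ≡ I/(MR²) = 2/3.
Newton's second law down the slope: Mg sinθ − f = Ma. The torque equation fR = Iα (with α = a/R) gives f = kMa.
Combining, a = g sinθ/(1+k) and f = kMa = kMg sinθ/(1+k).
f = (2/3) × 2.37 × 9.8 × sin23.8° / 1.667 ≈ 3.75 N.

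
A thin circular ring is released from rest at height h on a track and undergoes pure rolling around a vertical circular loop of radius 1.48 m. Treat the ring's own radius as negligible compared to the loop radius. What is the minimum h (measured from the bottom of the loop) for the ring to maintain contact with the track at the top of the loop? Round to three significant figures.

h_min ≈ 4.44 m

For this body I = MR², i.e. k = I/(MR²) = 1.
At the top, contact is just lost when gravity alone supplies the centripetal force: Mg = Mv_top²/r, i.e. v_top² = gr.
With ω = v/R, the kinetic energy at speed v is ½(1+k)Mv² = Mv².
Energy conservation from release (height h) to the top (height 2r): Mgh = Mg(2r) + M·gr.
Thus h_min = 2r + (1+k)r/2 = r(2 + 2/2) = 1.48 × 3 ≈ 4.44 m.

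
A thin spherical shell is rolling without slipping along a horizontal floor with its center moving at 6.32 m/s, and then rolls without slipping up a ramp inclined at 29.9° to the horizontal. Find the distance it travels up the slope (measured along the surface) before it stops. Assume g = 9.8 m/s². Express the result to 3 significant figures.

For this body I = (2/3)MR², i.e. k = I/(MR²) = 2/3.
The rolling condition ω = v/R makes the rotational term ½I(v/R)² = ½kMv², so KE_total = ½(1+k)Mv² = (5/6)Mv².
Setting this equal to Mgh gives the vertical rise h = (1+k)v₀²/(2g) = 1.667×6.32²/(2×9.8) = 3.396 m.
Along the incline, d = h/sinθ = 3.396/sin29.9° ≈ 6.81 m.

d ≈ 6.81 m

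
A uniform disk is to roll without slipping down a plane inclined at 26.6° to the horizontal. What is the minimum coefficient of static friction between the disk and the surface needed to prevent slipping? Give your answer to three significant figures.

The moment of inertia is (1/2)MR², giving k ≡ I/(MR²) = 0.5.
Translational: Mg sinθ − f = Ma. Rotational about the CM: fR = Iα = kMRa, so f = kMa.
These give a = g sinθ/(1+k) and the required friction f = kMg sinθ/(1+k).
With N = Mg cosθ, the no-slip condition f ≤ μN gives μ_min = f/N = k tanθ/(1+k).
μ_min = 0.5 × tan26.6° / 1.5 ≈ 0.167.

μ_min ≈ 0.167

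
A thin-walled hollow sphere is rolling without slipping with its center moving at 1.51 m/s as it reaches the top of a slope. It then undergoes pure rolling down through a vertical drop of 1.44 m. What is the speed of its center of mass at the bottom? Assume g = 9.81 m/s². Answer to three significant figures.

v ≈ 4.39 m/s

For this body I = (2/3)MR², i.e. k = I/(MR²) = 2/3.
Since it rolls without slipping, ω = v/R and KE = ½Mv² + ½Iω² = ½(1+k)Mv² = (5/6)Mv².
Conserving energy between top and bottom: (5/6)Mv² = (5/6)Mv₀² + Mgh, hence v² = v₀² + 2gh/(1+k).
v = √(1.51² + 2×9.81×1.44/1.667) = √19.23 ≈ 4.39 m/s.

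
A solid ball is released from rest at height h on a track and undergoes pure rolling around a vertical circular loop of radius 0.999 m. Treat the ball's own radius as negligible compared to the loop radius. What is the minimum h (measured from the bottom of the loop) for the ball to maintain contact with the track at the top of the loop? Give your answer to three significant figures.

h_min ≈ 2.70 m

Here I = (2/5)MR², so the shape factor k = I/(MR²) = 0.4.
At the top of the loop, the minimum-contact condition is Mg = Mv_top²/r, so v_top² = gr.
With ω = v/R, the kinetic energy at speed v is ½(1+k)Mv² = (7/10)Mv².
Energy conservation from release (height h) to the top (height 2r): Mgh = Mg(2r) + (7/10)M·gr.
Thus h_min = 2r + (1+k)r/2 = r(2 + 1.4/2) = 0.999 × 2.7 ≈ 2.70 m.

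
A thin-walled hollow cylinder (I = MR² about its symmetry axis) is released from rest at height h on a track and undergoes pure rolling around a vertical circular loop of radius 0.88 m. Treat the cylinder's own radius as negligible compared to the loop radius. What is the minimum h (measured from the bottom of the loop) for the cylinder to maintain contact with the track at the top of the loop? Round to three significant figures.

Here I = MR², so the shape factor k = I/(MR²) = 1.
At the top, contact is just lost when gravity alone supplies the centripetal force: Mg = Mv_top²/r, i.e. v_top² = gr.
With ω = v/R, the kinetic energy at speed v is ½(1+k)Mv² = Mv².
Energy conservation from release (height h) to the top (height 2r): Mgh = Mg(2r) + M·gr.
Thus h_min = 2r + (1+k)r/2 = r(2 + 2/2) = 0.88 × 3 ≈ 2.64 m.

h_min ≈ 2.64 m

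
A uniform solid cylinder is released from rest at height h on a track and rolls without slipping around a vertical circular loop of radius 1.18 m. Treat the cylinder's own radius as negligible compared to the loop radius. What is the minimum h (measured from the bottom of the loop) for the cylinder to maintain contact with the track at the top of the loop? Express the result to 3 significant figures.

h_min ≈ 3.25 m

Here I = (1/2)MR², so the shape factor k = I/(MR²) = 0.5.
At the top of the loop, the minimum-contact condition is Mg = Mv_top²/r, so v_top² = gr.
With ω = v/R, the kinetic energy at speed v is ½(1+k)Mv² = (3/4)Mv².
Energy conservation from release (height h) to the top (height 2r): Mgh = Mg(2r) + (3/4)M·gr.
Thus h_min = 2r + (1+k)r/2 = r(2 + 1.5/2) = 1.18 × 2.75 ≈ 3.25 m.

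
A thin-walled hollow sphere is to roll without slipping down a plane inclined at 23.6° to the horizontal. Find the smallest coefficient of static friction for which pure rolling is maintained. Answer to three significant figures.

With I = (2/3)MR², the ratio k = I/(MR²) is 2/3.
Newton's second law down the slope: Mg sinθ − f = Ma. The torque equation fR = Iα (with α = a/R) gives f = kMa.
These give a = g sinθ/(1+k) and the required friction f = kMg sinθ/(1+k).
With N = Mg cosθ, the no-slip condition f ≤ μN gives μ_min = f/N = k tanθ/(1+k).
μ_min = (2/3) × tan23.6° / 1.667 ≈ 0.175.

μ_min ≈ 0.175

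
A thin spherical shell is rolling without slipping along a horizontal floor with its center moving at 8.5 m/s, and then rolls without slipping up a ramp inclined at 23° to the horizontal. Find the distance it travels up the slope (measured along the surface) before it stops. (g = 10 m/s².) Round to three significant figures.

The moment of inertia is (2/3)MR², giving k ≡ I/(MR²) = 2/3.
Pure rolling means v = ωR; then KE = ½Mv² + ½I(v/R)² = ½(1+k)Mv² = (5/6)Mv².
Setting this equal to Mgh gives the vertical rise h = (1+k)v₀²/(2g) = 1.667×8.5²/(2×10) = 6.021 m.
The distance along the slope is d = h/sinθ = 6.021/sin23° ≈ 15.4 m.

d ≈ 15.4 m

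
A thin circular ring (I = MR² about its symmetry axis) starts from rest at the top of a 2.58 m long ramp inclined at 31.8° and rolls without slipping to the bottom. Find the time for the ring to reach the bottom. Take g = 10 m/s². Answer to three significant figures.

With I = MR², the ratio k = I/(MR²) is 1.
Newton's second law down the slope: Mg sinθ − f = Ma. The torque equation fR = Iα (with α = a/R) gives f = kMa.
Hence a = g sinθ/(1+k) = 10×sin31.8°/2 = 2.635 m/s².
Starting from rest, L = ½at², so t = √(2L/a) = √(2×2.58/2.635) ≈ 1.40 s.

t ≈ 1.40 s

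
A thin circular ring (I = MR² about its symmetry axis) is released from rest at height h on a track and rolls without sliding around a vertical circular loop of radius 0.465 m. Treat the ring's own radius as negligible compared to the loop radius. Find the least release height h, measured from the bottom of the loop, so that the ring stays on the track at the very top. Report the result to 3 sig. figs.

With I = MR², the ratio k = I/(MR²) is 1.
At the top of the loop, the minimum-contact condition is Mg = Mv_top²/r, so v_top² = gr.
With ω = v/R, the kinetic energy at speed v is ½(1+k)Mv² = Mv².
Energy conservation from release (height h) to the top (height 2r): Mgh = Mg(2r) + M·gr.
Thus h_min = 2r + (1+k)r/2 = r(2 + 2/2) = 0.465 × 3 ≈ 1.40 m.

h_min ≈ 1.40 m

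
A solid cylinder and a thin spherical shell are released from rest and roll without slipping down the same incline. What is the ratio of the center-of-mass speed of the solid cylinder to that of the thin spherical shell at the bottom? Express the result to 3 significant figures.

v_ratio ≈ 1.05

Each satisfies Mgh = ½(1+k)Mv² with k = I/(MR²), so v ∝ 1/√(1+k).
For the solid cylinder k = 0.5; for the thin spherical shell k = 2/3.
v₁/v₂ = √((1+k₂)/(1+k₁)) = √(1.667/1.5) ≈ 1.05.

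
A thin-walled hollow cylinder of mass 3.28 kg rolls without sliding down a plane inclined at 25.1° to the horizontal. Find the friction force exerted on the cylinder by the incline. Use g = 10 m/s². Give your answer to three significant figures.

f ≈ 6.96 N

For this body I = MR², i.e. k = I/(MR²) = 1.
Along the incline Mg sinθ − f = Ma, and torque about the center fR = Iα = kMR²(a/R) gives f = kMa.
Combining, a = g sinθ/(1+k) and f = kMa = kMg sinθ/(1+k).
f = 1 × 3.28 × 10 × sin25.1° / 2 ≈ 6.96 N.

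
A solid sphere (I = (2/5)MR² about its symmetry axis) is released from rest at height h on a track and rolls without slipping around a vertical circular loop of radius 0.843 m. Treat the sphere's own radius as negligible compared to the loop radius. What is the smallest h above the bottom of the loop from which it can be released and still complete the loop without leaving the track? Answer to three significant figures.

h_min ≈ 2.28 m

Here I = (2/5)MR², so the shape factor k = I/(MR²) = 0.4.
At the top of the loop, the minimum-contact condition is Mg = Mv_top²/r, so v_top² = gr.
With ω = v/R, the kinetic energy at speed v is ½(1+k)Mv² = (7/10)Mv².
Energy conservation from release (height h) to the top (height 2r): Mgh = Mg(2r) + (7/10)M·gr.
Thus h_min = 2r + (1+k)r/2 = r(2 + 1.4/2) = 0.843 × 2.7 ≈ 2.28 m.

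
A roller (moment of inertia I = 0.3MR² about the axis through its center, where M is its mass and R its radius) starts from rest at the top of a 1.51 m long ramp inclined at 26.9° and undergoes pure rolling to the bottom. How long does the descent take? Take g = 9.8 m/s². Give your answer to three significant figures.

t ≈ 0.941 s

For this body I = 0.3MR², i.e. k = I/(MR²) = 0.3.
Newton's second law down the slope: Mg sinθ − f = Ma. The torque equation fR = Iα (with α = a/R) gives f = kMa.
Hence a = g sinθ/(1+k) = 9.8×sin26.9°/1.3 = 3.411 m/s².
Starting from rest, L = ½at², so t = √(2L/a) = √(2×1.51/3.411) ≈ 0.941 s.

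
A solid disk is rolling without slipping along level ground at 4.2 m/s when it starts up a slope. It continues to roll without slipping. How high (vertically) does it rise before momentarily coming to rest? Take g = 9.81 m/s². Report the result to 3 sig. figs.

For this body I = (1/2)MR², i.e. k = I/(MR²) = 0.5.
Rolling without slipping gives ω = v/R, so the total kinetic energy is ½Mv² + ½Iω² = ½(1+k)Mv² = (3/4)Mv².
At the top the kinetic energy is zero, so (3/4)Mv₀² = Mgh.
Thus h = (1+k)v₀²/(2g) = 1.5 × 4.2² / (2 × 9.81) ≈ 1.35 m.

h ≈ 1.35 m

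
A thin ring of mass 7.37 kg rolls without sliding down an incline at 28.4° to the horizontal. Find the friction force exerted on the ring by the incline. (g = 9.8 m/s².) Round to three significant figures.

f ≈ 17.2 N

Here I = MR², so the shape factor k = I/(MR²) = 1.
Newton's second law down the slope: Mg sinθ − f = Ma. The torque equation fR = Iα (with α = a/R) gives f = kMa.
Combining, a = g sinθ/(1+k) and f = kMa = kMg sinθ/(1+k).
f = 1 × 7.37 × 9.8 × sin28.4° / 2 ≈ 17.2 N.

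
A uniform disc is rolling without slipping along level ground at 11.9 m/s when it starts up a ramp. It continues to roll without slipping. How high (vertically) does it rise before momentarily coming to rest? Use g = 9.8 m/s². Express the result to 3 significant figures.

For this body I = (1/2)MR², i.e. k = I/(MR²) = 0.5.
The rolling condition ω = v/R makes the rotational term ½I(v/R)² = ½kMv², so KE_total = ½(1+k)Mv² = (3/4)Mv².
At the top the kinetic energy is zero, so (3/4)Mv₀² = Mgh.
Thus h = (1+k)v₀²/(2g) = 1.5 × 11.9² / (2 × 9.8) ≈ 10.8 m.

h ≈ 10.8 m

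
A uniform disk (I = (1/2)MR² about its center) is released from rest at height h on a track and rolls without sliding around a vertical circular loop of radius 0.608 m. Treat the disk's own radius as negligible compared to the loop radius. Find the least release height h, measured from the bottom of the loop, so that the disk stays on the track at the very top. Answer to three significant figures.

h_min ≈ 1.67 m

The moment of inertia is (1/2)MR², giving k ≡ I/(MR²) = 0.5.
At the top of the loop, the minimum-contact condition is Mg = Mv_top²/r, so v_top² = gr.
With ω = v/R, the kinetic energy at speed v is ½(1+k)Mv² = (3/4)Mv².
Energy conservation from release (height h) to the top (height 2r): Mgh = Mg(2r) + (3/4)M·gr.
Thus h_min = 2r + (1+k)r/2 = r(2 + 1.5/2) = 0.608 × 2.75 ≈ 1.67 m.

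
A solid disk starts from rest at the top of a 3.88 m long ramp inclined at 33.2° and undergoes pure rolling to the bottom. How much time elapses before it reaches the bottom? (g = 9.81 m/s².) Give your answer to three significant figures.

The moment of inertia is (1/2)MR², giving k ≡ I/(MR²) = 0.5.
Translational: Mg sinθ − f = Ma. Rotational about the CM: fR = Iα = kMRa, so f = kMa.
Hence a = g sinθ/(1+k) = 9.81×sin33.2°/1.5 = 3.581 m/s².
Starting from rest, L = ½at², so t = √(2L/a) = √(2×3.88/3.581) ≈ 1.47 s.

t ≈ 1.47 s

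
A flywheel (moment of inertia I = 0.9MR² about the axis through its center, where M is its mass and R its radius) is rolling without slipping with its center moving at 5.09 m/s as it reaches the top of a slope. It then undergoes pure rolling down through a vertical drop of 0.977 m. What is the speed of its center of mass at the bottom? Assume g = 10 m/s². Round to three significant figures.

Here I = 0.9MR², so the shape factor k = I/(MR²) = 0.9.
Pure rolling means v = ωR; then KE = ½Mv² + ½I(v/R)² = ½(1+k)Mv² = (19/20)Mv².
Energy conservation: (19/20)Mv₀² + Mgh = (19/20)Mv², so v² = v₀² + 2gh/(1+k).
v = √(5.09² + 2×10×0.977/1.9) = √36.19 ≈ 6.02 m/s.

v ≈ 6.02 m/s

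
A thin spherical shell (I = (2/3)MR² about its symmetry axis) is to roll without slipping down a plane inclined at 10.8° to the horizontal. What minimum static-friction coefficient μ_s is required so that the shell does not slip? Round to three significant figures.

With I = (2/3)MR², the ratio k = I/(MR²) is 2/3.
Newton's second law down the slope: Mg sinθ − f = Ma. The torque equation fR = Iα (with α = a/R) gives f = kMa.
These give a = g sinθ/(1+k) and the required friction f = kMg sinθ/(1+k).
With N = Mg cosθ, the no-slip condition f ≤ μN gives μ_min = f/N = k tanθ/(1+k).
μ_min = (2/3) × tan10.8° / 1.667 ≈ 0.0763.

μ_min ≈ 0.0763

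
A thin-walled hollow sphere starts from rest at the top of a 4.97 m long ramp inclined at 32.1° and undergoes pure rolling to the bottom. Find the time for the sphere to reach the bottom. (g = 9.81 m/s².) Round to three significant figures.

Here I = (2/3)MR², so the shape factor k = I/(MR²) = 2/3.
Newton's second law down the slope: Mg sinθ − f = Ma. The torque equation fR = Iα (with α = a/R) gives f = kMa.
Hence a = g sinθ/(1+k) = 9.81×sin32.1°/1.667 = 3.128 m/s².
With constant a from rest, t = √(2L/a) = √(2·4.97/3.128) ≈ 1.78 s.

t ≈ 1.78 s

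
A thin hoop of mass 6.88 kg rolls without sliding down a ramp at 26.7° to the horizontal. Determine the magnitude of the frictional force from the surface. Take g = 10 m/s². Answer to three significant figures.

f ≈ 15.5 N

For this body I = MR², i.e. k = I/(MR²) = 1.
Translational: Mg sinθ − f = Ma. Rotational about the CM: fR = Iα = kMRa, so f = kMa.
Combining, a = g sinθ/(1+k) and f = kMa = kMg sinθ/(1+k).
f = 1 × 6.88 × 10 × sin26.7° / 2 ≈ 15.5 N.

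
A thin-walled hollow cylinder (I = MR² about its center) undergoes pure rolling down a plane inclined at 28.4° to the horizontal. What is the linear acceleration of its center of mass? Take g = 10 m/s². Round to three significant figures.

a ≈ 2.38 m/s²

For this body I = MR², i.e. k = I/(MR²) = 1.
Along the incline Mg sinθ − f = Ma, and torque about the center fR = Iα = kMR²(a/R) gives f = kMa.
Eliminating f: Mg sinθ = (1+k)Ma, so a = g sinθ/(1+k) = 10 × sin28.4° / 2 ≈ 2.38 m/s².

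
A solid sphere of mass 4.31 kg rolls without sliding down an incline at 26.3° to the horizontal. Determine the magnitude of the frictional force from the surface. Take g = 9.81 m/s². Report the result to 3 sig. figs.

With I = (2/5)MR², the ratio k = I/(MR²) is 0.4.
Translational: Mg sinθ − f = Ma. Rotational about the CM: fR = Iα = kMRa, so f = kMa.
Combining, a = g sinθ/(1+k) and f = kMa = kMg sinθ/(1+k).
f = 0.4 × 4.31 × 9.81 × sin26.3° / 1.4 ≈ 5.35 N.

f ≈ 5.35 N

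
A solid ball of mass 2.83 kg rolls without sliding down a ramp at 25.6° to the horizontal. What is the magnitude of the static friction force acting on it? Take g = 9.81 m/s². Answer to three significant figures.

f ≈ 3.43 N

For this body I = (2/5)MR², i.e. k = I/(MR²) = 0.4.
Newton's second law down the slope: Mg sinθ − f = Ma. The torque equation fR = Iα (with α = a/R) gives f = kMa.
Combining, a = g sinθ/(1+k) and f = kMa = kMg sinθ/(1+k).
f = 0.4 × 2.83 × 9.81 × sin25.6° / 1.4 ≈ 3.43 N.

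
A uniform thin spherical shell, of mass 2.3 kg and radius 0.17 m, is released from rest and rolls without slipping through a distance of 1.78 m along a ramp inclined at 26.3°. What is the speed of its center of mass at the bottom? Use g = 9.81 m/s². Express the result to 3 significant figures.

v ≈ 3.05 m/s

For this body I = (2/3)MR², i.e. k = I/(MR²) = 2/3.
Pure rolling means v = ωR; then KE = ½Mv² + ½I(v/R)² = ½(1+k)Mv² = (5/6)Mv².
The vertical drop is h = L sinθ = 1.78 × sin26.3° = 0.7887 m.
Energy conservation: Mgh = (5/6)Mv², so v = √(2gh/(1+k)) = √(2 × 9.81 × 0.7887 / 1.667) ≈ 3.05 m/s.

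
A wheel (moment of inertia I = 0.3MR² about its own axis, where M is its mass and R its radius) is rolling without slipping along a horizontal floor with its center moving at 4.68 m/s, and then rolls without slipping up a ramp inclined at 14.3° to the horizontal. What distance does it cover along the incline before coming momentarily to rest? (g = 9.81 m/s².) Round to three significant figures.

d ≈ 5.88 m

For this body I = 0.3MR², i.e. k = I/(MR²) = 0.3.
Rolling without slipping gives ω = v/R, so the total kinetic energy is ½Mv² + ½Iω² = ½(1+k)Mv² = (13/20)Mv².
Setting this equal to Mgh gives the vertical rise h = (1+k)v₀²/(2g) = 1.3×4.68²/(2×9.81) = 1.451 m.
Along the incline, d = h/sinθ = 1.451/sin14.3° ≈ 5.88 m.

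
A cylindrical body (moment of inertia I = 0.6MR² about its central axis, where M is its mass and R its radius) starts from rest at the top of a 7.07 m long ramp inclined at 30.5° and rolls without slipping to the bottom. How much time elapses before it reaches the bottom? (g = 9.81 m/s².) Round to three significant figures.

t ≈ 2.13 s

The moment of inertia is 0.6MR², giving k ≡ I/(MR²) = 0.6.
Along the incline Mg sinθ − f = Ma, and torque about the center fR = Iα = kMR²(a/R) gives f = kMa.
Hence a = g sinθ/(1+k) = 9.81×sin30.5°/1.6 = 3.112 m/s².
With constant a from rest, t = √(2L/a) = √(2·7.07/3.112) ≈ 2.13 s.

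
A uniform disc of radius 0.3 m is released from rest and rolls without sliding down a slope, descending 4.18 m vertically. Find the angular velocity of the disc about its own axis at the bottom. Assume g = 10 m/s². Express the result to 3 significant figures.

ω ≈ 24.9 rad/s

Here I = (1/2)MR², so the shape factor k = I/(MR²) = 0.5.
Since it rolls without slipping, ω = v/R and KE = ½Mv² + ½Iω² = ½(1+k)Mv² = (3/4)Mv².
Energy conservation Mgh = ½(1+k)Mv² gives v = √(2gh/(1+k)) = √(2 × 10 × 4.18 / 1.5) = 7.465 m/s.
The angular speed follows from ω = v/R = 7.465/0.3 ≈ 24.9 rad/s.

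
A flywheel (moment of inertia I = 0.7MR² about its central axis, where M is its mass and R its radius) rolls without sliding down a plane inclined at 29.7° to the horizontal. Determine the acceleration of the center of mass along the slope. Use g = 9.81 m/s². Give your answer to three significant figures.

a ≈ 2.86 m/s²

With I = 0.7MR², the ratio k = I/(MR²) is 0.7.
Newton's second law down the slope: Mg sinθ − f = Ma. The torque equation fR = Iα (with α = a/R) gives f = kMa.
Eliminating f: Mg sinθ = (1+k)Ma, so a = g sinθ/(1+k) = 9.81 × sin29.7° / 1.7 ≈ 2.86 m/s².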